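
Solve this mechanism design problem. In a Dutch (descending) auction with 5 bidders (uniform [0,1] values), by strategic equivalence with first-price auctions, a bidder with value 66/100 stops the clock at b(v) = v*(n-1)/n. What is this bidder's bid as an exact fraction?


Step 1: Dutch auctions are strategically equivalent to first-price auctions
Step 2: The equilibrium bid is b(v) = v*(n-1)/n
Step 3: b = 33/50 * 4/5
Step 4: b = 66/125

66/125


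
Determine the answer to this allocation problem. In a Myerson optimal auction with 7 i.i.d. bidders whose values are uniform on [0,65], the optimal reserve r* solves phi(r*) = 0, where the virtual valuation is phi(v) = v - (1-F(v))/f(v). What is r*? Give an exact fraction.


Step 1: For U[0,65], F(v) = v/65 and f(v) = 1/65
Step 2: phi(v) = v - (1 - v/65)/(1/65) = v - (65 - v) = 2v - 65
Step 3: Set phi(r*) = 0: 2r* - 65 = 0
Step 4: r* = 65/2 (the number of bidders n = 7 does not enter)

65/2


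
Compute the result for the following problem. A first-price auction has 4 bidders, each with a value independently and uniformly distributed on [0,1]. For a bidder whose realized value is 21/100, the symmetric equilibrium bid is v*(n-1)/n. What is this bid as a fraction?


Step 1: The symmetric BNE bidding function is b(v) = v * (n-1) / n
Step 2: Substitute v = 21/100 and n = 4
Step 3: b = 21/100 * 3/4
Step 4: b = 63/400

63/400


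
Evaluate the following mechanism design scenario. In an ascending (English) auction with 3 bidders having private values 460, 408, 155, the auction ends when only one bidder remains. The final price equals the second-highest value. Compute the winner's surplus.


Step 1: Identify the highest value: 460
Step 2: Identify the second-highest value: 408
Step 3: The final price = second-highest value = 408
Step 4: Surplus = 460 - 408 = 52

52


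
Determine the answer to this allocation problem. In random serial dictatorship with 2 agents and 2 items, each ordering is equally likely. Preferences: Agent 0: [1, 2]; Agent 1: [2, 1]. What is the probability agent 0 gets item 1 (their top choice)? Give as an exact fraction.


Step 1: Agent 0 wants item 1
Step 2: There are 2 possible orderings of agents
Step 3: In 2 orderings, agent 0 gets item 1
Step 4: Probability = 2/2 = 1

1


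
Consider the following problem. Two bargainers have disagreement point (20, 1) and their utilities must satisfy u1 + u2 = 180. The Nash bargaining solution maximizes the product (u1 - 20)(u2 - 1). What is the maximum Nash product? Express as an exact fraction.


Step 1: The Nash solution splits surplus symmetrically above the disagreement point
Step 2: u1 = (total + d1 - d2)/2 = (180 + 20 - 1)/2 = 199/2
Step 3: u2 = (total - d1 + d2)/2 = (180 - 20 + 1)/2 = 161/2
Step 4: Nash product = (199/2 - 20) * (161/2 - 1)
Step 5: = 159/2 * 159/2 = 25281/4

25281/4


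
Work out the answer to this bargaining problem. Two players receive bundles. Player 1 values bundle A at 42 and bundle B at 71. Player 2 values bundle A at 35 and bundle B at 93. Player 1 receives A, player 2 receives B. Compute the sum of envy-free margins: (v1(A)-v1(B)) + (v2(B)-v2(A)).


Step 1: Player 1's margin = v1(A) - v1(B) = 42 - 71 = -29
Step 2: Player 2's margin = v2(B) - v2(A) = 93 - 35 = 58
Step 3: Total margin = -29 + 58 = 29

29


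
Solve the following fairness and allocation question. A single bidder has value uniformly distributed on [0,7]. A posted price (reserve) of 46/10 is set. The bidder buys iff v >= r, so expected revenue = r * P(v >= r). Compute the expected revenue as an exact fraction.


Step 1: Posted price r = 23/5, value support [0,7]
Step 2: P(v >= r) = (7 - 23/5)/7 = 12/35
Step 3: Expected revenue = r * P(v >= r) = 23/5 * 12/35
Step 4: Revenue = 276/175

276/175


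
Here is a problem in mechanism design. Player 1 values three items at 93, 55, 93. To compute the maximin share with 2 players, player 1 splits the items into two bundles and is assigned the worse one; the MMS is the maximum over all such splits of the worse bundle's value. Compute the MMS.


Step 1: Item values = 93, 55, 93
Step 2: Enumerate all 2-bundle partitions and take the smaller bundle:
  Partition 1: {93} vs {55,93} -> bundles 93, 148; min = 93
  Partition 2: {55} vs {93,93} -> bundles 55, 186; min = 55
  Partition 3: {93} vs {93,55} -> bundles 93, 148; min = 93
Step 3: MMS = max(93, 55, 93) = 93

93


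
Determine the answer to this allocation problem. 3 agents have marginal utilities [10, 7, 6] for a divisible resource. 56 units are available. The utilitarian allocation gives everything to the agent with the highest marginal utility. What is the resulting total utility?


Step 1: The marginal utilities are [10, 7, 6]
Step 2: The highest marginal utility is 10
Step 3: All 56 units go to that agent
Step 4: Total utility = 10 * 56 = 560

560


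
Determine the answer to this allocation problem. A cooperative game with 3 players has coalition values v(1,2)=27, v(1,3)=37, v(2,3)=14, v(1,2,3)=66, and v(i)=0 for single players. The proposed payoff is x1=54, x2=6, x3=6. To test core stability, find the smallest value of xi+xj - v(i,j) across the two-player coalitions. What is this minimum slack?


Step 1: Slack for coalition (1,2): x1+x2 - v12 = 60 - 27 = 33
Step 2: Slack for coalition (1,3): x1+x3 - v13 = 60 - 37 = 23
Step 3: Slack for coalition (2,3): x2+x3 - v23 = 12 - 14 = -2
Step 4: Minimum slack = min(33, 23, -2) = -2, attained by (2,3); coalition (2,3) can block (slack < 0), so the allocation is not in the core

-2


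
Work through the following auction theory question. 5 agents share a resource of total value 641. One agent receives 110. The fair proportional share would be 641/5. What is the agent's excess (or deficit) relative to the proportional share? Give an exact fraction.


Step 1: Proportional share = 641/5
Step 2: Agent's actual allocation = 110
Step 3: Excess = 110 - 641/5 = -91/5

-91/5


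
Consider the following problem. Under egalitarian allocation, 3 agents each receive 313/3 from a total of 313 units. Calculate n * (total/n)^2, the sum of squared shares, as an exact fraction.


Step 1: Each agent's share = 313/3
Step 2: Square of each share = (313/3)^2 = 97969/9
Step 3: Sum of squares = 3 * 97969/9 = 97969/3

97969/3


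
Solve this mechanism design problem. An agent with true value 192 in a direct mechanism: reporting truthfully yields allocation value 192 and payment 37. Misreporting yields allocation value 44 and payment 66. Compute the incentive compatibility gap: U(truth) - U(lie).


Step 1: U(truth) = value - payment = 192 - 37 = 155
Step 2: U(lie) = allocation - payment = 44 - 66 = -22
Step 3: IC gap = 155 - (-22) = 177

177


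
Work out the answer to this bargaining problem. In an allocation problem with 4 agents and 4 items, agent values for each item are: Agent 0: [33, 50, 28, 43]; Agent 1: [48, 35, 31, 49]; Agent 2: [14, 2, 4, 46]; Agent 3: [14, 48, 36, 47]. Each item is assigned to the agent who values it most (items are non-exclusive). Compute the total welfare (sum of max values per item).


Step 1: For each item, find the maximum value among all agents.
Step 2: Item 0 -> Agent 1 (value 48)
Step 3: Item 1 -> Agent 0 (value 50)
Step 4: Item 2 -> Agent 3 (value 36)
Step 5: Item 3 -> Agent 1 (value 49)
Step 6: Total welfare = 48 + 50 + 36 + 49 = 183

183


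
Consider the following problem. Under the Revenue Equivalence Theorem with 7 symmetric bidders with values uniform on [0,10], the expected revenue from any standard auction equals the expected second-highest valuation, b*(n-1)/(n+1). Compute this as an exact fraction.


Step 1: By Revenue Equivalence, expected revenue = b*(n-1)/(n+1)
Step 2: Substituting n = 7, b = 10
Step 3: Revenue = 10*(7-1)/(7+1) = 10*6/8
Step 4: Revenue = 60/8 = 15/2

15/2


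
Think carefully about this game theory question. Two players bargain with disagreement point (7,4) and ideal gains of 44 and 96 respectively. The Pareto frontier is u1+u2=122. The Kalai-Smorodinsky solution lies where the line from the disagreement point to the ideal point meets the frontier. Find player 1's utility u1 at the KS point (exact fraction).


Step 1: At the KS point, (u1-d1)/r1 = (u2-d2)/r2 = t and u1+u2 = 122
Step 2: u1 = d1 + r1*t and u2 = d2 + r2*t, so (d1 + r1*t) + (d2 + r2*t) = 122
Step 3: t = (122 - 7 - 4)/(44 + 96) = 111/140
Step 4: u1 = d1 + r1*t = 7 + 44 * 111/140 = 1466/35
Step 5: (Check: u2 = d2 + r2*t = 2804/35; u1+u2 = 1466/35 + 2804/35 = 122, on the frontier.)

1466/35


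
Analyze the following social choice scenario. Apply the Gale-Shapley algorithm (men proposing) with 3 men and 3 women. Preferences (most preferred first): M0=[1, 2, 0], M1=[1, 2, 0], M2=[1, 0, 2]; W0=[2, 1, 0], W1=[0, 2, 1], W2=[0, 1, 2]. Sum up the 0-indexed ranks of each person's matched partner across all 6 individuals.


Step 1: Run Gale-Shapley (men propose, women hold best offer):
  M0 proposes to W1; she accepts
  M1 proposes to W1; rejected
  M1 proposes to W2; she accepts
  M2 proposes to W1; rejected
  M2 proposes to W0; she accepts
Step 2: Final matching: W0-M2, W1-M0, W2-M1
Step 3: 0-indexed ranks (man's rank of his match, then woman's): 1 + 0 + 0 + 0 + 1 + 1
Step 4: Total rank sum = 3

3


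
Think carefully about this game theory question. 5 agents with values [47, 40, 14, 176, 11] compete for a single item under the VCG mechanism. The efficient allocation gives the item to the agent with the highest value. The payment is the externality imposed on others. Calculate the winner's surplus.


Step 1: The winner is the agent with the highest value: agent 3 with value 176
Step 2: Values of other agents: [47, 40, 14, 11]
Step 3: VCG payment = max of others' values = 47
Step 4: Surplus = 176 - 47 = 129

129


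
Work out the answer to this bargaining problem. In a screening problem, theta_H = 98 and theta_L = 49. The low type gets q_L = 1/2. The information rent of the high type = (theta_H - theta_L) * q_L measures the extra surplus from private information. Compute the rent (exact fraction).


Step 1: theta_H - theta_L = 98 - 49 = 49
Step 2: Information rent = (theta_H - theta_L) * q_L
Step 3: = 49 * 1/2
Step 4: = 49/2

49/2


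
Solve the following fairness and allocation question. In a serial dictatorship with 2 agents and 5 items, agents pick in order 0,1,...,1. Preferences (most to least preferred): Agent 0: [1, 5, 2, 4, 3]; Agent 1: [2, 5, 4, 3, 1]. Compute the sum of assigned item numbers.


Step 1: Agent 0 picks item 1
Step 2: Agent 1 picks item 2
Step 3: Sum = 1 + 2 = 3

3


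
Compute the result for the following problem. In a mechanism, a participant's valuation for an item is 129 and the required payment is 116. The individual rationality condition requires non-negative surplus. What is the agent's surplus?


Step 1: Surplus = value - payment = 129 - 116 = 13
Step 2: IR is satisfied (surplus >= 0)

13


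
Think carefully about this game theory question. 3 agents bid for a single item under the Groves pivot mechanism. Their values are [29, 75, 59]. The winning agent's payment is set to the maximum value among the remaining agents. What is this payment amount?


Step 1: The efficient winner is agent 1 with value 75
Step 2: Other agents' values: [29, 59]
Step 3: Pivot payment = max(others) = 59
Step 4: The winner pays 59

59


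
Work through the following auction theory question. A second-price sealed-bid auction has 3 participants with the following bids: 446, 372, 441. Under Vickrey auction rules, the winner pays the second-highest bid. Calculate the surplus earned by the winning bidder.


Step 1: Sort bids in descending order: 446, 441, 372
Step 2: The winning bid is the highest: 446
Step 3: The payment equals the second-highest bid: 441
Step 4: Surplus = winner's bid - payment = 446 - 441 = 5

5


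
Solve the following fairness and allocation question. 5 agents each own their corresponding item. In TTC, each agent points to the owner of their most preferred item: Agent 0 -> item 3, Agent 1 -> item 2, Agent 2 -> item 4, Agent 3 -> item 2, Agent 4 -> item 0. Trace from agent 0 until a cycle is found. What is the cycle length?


Step 1: Trace the pointer graph from agent 0: 0 -> 3 -> 2 -> 4 -> 0
Step 2: A cycle is detected when we revisit agent 0
Step 3: The cycle is: 0 -> 3 -> 2 -> 4 -> 0
Step 4: Cycle length = 4

4


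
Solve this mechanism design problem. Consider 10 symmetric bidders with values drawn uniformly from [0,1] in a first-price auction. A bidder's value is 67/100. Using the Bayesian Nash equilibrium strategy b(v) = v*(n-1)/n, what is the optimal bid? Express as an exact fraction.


Step 1: The symmetric BNE bidding function is b(v) = v * (n-1) / n
Step 2: Substitute v = 67/100 and n = 10
Step 3: b = 67/100 * 9/10
Step 4: b = 603/1000

603/1000


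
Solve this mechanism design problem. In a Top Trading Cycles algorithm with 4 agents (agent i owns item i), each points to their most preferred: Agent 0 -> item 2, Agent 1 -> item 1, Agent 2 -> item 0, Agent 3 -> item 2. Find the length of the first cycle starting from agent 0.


Step 1: Trace the pointer graph from agent 0: 0 -> 2 -> 0
Step 2: A cycle is detected when we revisit agent 0
Step 3: The cycle is: 0 -> 2 -> 0
Step 4: Cycle length = 2

2


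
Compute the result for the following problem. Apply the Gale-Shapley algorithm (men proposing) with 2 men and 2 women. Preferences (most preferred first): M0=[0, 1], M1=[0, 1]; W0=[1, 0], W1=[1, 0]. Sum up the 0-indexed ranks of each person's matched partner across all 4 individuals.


Step 1: Run Gale-Shapley (men propose, women hold best offer):
  M0 proposes to W0; she accepts
  M1 proposes to W0; she switches from M0
  M0 proposes to W1; she accepts
Step 2: Final matching: W0-M1, W1-M0
Step 3: 0-indexed ranks (man's rank of his match, then woman's): 0 + 0 + 1 + 1
Step 4: Total rank sum = 2

2


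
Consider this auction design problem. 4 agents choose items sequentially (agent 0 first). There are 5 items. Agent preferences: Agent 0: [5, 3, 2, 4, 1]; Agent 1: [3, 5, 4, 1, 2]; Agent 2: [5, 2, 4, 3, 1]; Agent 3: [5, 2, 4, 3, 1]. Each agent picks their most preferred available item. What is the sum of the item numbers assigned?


Step 1: Agent 0 picks item 5
Step 2: Agent 1 picks item 3
Step 3: Agent 2 picks item 2
Step 4: Agent 3 picks item 4
Step 5: Sum = 5 + 3 + 2 + 4 = 14

14


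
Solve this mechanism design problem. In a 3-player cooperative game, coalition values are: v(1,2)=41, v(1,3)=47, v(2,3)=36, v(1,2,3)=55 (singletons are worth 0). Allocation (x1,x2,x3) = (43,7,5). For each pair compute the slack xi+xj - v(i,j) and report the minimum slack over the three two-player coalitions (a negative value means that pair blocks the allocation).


Step 1: Slack for coalition (1,2): x1+x2 - v12 = 50 - 41 = 9
Step 2: Slack for coalition (1,3): x1+x3 - v13 = 48 - 47 = 1
Step 3: Slack for coalition (2,3): x2+x3 - v23 = 12 - 36 = -24
Step 4: Minimum slack = min(9, 1, -24) = -24, attained by (2,3); coalition (2,3) can block (slack < 0), so the allocation is not in the core

-24


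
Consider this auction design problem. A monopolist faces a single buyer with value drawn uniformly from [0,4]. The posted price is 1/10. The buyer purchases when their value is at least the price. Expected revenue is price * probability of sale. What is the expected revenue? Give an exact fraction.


Step 1: Posted price r = 1/10, value support [0,4]
Step 2: P(v >= r) = (4 - 1/10)/4 = 39/40
Step 3: Expected revenue = r * P(v >= r) = 1/10 * 39/40
Step 4: Revenue = 39/400

39/400


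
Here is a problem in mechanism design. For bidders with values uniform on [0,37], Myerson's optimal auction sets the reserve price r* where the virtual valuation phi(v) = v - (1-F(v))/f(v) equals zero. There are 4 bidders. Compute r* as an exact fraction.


Step 1: For U[0,37], F(v) = v/37 and f(v) = 1/37
Step 2: phi(v) = v - (1 - v/37)/(1/37) = v - (37 - v) = 2v - 37
Step 3: Set phi(r*) = 0: 2r* - 37 = 0
Step 4: r* = 37/2 (the number of bidders n = 4 does not enter)

37/2


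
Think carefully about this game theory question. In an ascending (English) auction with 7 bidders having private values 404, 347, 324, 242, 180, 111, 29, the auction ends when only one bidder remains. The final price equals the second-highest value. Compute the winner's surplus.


Step 1: Identify the highest value: 404
Step 2: Identify the second-highest value: 347
Step 3: The final price = second-highest value = 347
Step 4: Surplus = 404 - 347 = 57

57


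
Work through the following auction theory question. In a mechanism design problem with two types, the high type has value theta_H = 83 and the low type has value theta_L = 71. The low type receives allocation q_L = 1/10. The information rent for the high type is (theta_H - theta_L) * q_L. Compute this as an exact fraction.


Step 1: theta_H - theta_L = 83 - 71 = 12
Step 2: Information rent = (theta_H - theta_L) * q_L
Step 3: = 12 * 1/10
Step 4: = 6/5

6/5


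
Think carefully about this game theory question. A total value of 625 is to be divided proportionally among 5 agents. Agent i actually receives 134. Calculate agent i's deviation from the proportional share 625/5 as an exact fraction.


Step 1: Proportional share = 625/5 = 125
Step 2: Agent's actual allocation = 134
Step 3: Excess = 134 - 125 = 9

9


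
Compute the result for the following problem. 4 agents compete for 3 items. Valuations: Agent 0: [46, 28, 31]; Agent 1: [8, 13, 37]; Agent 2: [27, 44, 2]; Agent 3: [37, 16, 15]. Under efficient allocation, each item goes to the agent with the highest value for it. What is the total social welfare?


Step 1: For each item, find the maximum value among all agents.
Step 2: Item 0 -> Agent 0 (value 46)
Step 3: Item 1 -> Agent 2 (value 44)
Step 4: Item 2 -> Agent 1 (value 37)
Step 5: Total welfare = 46 + 44 + 37 = 127

127


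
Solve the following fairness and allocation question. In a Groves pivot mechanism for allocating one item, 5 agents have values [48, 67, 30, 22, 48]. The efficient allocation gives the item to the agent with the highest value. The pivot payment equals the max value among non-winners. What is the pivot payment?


Step 1: The efficient winner is agent 1 with value 67
Step 2: Other agents' values: [48, 30, 22, 48]
Step 3: Pivot payment = max(others) = 48
Step 4: The winner pays 48

48


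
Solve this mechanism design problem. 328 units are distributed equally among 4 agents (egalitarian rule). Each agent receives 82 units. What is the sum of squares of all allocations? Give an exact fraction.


Step 1: Each agent's share = 328/4 = 82
Step 2: Square of each share = (82)^2 = 6724
Step 3: Sum of squares = 4 * 6724 = 26896

26896


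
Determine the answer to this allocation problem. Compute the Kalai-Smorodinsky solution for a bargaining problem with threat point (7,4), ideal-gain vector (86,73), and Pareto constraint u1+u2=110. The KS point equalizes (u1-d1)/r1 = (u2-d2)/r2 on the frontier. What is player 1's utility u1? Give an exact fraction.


Step 1: At the KS point, (u1-d1)/r1 = (u2-d2)/r2 = t and u1+u2 = 110
Step 2: u1 = d1 + r1*t and u2 = d2 + r2*t, so (d1 + r1*t) + (d2 + r2*t) = 110
Step 3: t = (110 - 7 - 4)/(86 + 73) = 99/159 = 33/53
Step 4: u1 = d1 + r1*t = 7 + 86 * 33/53 = 3209/53
Step 5: (Check: u2 = d2 + r2*t = 2621/53; u1+u2 = 3209/53 + 2621/53 = 110, on the frontier.)

3209/53


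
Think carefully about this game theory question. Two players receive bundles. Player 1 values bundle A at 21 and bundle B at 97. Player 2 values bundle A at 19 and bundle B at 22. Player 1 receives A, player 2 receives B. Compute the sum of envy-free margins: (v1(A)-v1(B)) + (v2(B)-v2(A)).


Step 1: Player 1's margin = v1(A) - v1(B) = 21 - 97 = -76
Step 2: Player 2's margin = v2(B) - v2(A) = 22 - 19 = 3
Step 3: Total margin = -76 + 3 = -73

-73


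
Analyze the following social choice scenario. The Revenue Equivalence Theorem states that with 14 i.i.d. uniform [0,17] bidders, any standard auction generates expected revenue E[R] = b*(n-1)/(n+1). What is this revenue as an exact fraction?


Step 1: By Revenue Equivalence, expected revenue = b*(n-1)/(n+1)
Step 2: Substituting n = 14, b = 17
Step 3: Revenue = 17*(14-1)/(14+1) = 17*13/15
Step 4: Revenue = 221/15

221/15


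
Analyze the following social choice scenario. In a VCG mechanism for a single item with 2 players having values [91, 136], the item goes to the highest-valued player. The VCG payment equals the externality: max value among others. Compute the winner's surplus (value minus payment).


Step 1: The winner is the agent with the highest value: agent 1 with value 136
Step 2: Values of other agents: [91]
Step 3: VCG payment = max of others' values = 91
Step 4: Surplus = 136 - 91 = 45

45


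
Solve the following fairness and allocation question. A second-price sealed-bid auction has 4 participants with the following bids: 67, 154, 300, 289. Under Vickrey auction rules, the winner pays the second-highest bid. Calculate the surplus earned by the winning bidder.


Step 1: Sort bids in descending order: 300, 289, 154, 67
Step 2: The winning bid is the highest: 300
Step 3: The payment equals the second-highest bid: 289
Step 4: Surplus = winner's bid - payment = 300 - 289 = 11

11


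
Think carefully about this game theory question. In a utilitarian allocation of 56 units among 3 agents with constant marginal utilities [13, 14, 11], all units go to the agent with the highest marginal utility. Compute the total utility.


Step 1: The marginal utilities are [13, 14, 11]
Step 2: The highest marginal utility is 14
Step 3: All 56 units go to that agent
Step 4: Total utility = 14 * 56 = 784

784


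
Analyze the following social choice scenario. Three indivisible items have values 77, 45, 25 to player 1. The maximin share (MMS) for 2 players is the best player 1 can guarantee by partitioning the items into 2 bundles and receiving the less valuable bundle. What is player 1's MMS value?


Step 1: Item values = 77, 45, 25
Step 2: Enumerate all 2-bundle partitions and take the smaller bundle:
  Partition 1: {77} vs {45,25} -> bundles 77, 70; min = 70
  Partition 2: {45} vs {77,25} -> bundles 45, 102; min = 45
  Partition 3: {25} vs {77,45} -> bundles 25, 122; min = 25
Step 3: MMS = max(70, 45, 25) = 70

70


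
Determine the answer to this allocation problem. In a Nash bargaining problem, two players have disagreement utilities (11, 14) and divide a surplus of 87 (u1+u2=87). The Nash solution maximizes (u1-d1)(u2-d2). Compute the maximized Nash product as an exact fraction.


Step 1: The Nash solution splits surplus symmetrically above the disagreement point
Step 2: u1 = (total + d1 - d2)/2 = (87 + 11 - 14)/2 = 42
Step 3: u2 = (total - d1 + d2)/2 = (87 - 11 + 14)/2 = 45
Step 4: Nash product = (42 - 11) * (45 - 14)
Step 5: = 31 * 31 = 961

961


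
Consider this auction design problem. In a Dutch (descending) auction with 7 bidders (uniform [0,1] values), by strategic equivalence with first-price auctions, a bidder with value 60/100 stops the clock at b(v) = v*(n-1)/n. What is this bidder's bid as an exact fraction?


Step 1: Dutch auctions are strategically equivalent to first-price auctions
Step 2: The equilibrium bid is b(v) = v*(n-1)/n
Step 3: b = 3/5 * 6/7
Step 4: b = 18/35

18/35


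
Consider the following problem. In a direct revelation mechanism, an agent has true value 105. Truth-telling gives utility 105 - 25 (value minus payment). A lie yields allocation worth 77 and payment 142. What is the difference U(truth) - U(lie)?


Step 1: U(truth) = value - payment = 105 - 25 = 80
Step 2: U(lie) = allocation - payment = 77 - 142 = -65
Step 3: IC gap = 80 - (-65) = 145

145


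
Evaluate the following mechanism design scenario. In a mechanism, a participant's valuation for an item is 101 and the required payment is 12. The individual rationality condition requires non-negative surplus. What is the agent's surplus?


Step 1: Surplus = value - payment = 101 - 12 = 89
Step 2: IR is satisfied (surplus >= 0)

89


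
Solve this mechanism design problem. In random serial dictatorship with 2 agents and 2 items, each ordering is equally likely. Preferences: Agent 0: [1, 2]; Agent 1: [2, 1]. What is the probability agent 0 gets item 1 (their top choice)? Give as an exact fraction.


Step 1: Agent 0 wants item 1
Step 2: There are 2 possible orderings of agents
Step 3: In 2 orderings, agent 0 gets item 1
Step 4: Probability = 2/2 = 1

1


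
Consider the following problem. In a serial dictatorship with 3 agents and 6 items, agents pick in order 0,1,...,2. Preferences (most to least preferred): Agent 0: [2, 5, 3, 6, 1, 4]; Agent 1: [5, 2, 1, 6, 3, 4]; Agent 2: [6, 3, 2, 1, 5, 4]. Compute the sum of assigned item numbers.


Step 1: Agent 0 picks item 2
Step 2: Agent 1 picks item 5
Step 3: Agent 2 picks item 6
Step 4: Sum = 2 + 5 + 6 = 13

13


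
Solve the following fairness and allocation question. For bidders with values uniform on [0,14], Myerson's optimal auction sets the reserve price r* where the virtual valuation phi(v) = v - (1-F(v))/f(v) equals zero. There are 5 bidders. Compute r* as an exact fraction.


Step 1: For U[0,14], F(v) = v/14 and f(v) = 1/14
Step 2: phi(v) = v - (1 - v/14)/(1/14) = v - (14 - v) = 2v - 14
Step 3: Set phi(r*) = 0: 2r* - 14 = 0
Step 4: r* = 14/2 = 7 (the number of bidders n = 5 does not enter)

7


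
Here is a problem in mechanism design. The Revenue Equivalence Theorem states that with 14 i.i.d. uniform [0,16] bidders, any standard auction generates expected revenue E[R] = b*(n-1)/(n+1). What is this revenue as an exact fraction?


Step 1: By Revenue Equivalence, expected revenue = b*(n-1)/(n+1)
Step 2: Substituting n = 14, b = 16
Step 3: Revenue = 16*(14-1)/(14+1) = 16*13/15
Step 4: Revenue = 208/15

208/15


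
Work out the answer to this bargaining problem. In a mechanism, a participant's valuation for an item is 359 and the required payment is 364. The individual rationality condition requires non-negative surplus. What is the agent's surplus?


Step 1: Surplus = value - payment = 359 - 364 = -5
Step 2: IR is violated (surplus < 0)

-5


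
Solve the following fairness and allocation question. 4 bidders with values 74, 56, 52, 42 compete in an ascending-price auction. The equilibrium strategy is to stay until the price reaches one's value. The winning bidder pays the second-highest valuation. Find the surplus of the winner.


Step 1: Identify the highest value: 74
Step 2: Identify the second-highest value: 56
Step 3: The final price = second-highest value = 56
Step 4: Surplus = 74 - 56 = 18

18


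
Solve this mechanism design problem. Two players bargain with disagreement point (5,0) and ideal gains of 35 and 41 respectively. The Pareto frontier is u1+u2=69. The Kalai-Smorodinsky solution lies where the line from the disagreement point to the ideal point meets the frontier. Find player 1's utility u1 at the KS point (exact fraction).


Step 1: At the KS point, (u1-d1)/r1 = (u2-d2)/r2 = t and u1+u2 = 69
Step 2: u1 = d1 + r1*t and u2 = d2 + r2*t, so (d1 + r1*t) + (d2 + r2*t) = 69
Step 3: t = (69 - 5 - 0)/(35 + 41) = 64/76 = 16/19
Step 4: u1 = d1 + r1*t = 5 + 35 * 16/19 = 655/19
Step 5: (Check: u2 = d2 + r2*t = 656/19; u1+u2 = 655/19 + 656/19 = 69, on the frontier.)

655/19


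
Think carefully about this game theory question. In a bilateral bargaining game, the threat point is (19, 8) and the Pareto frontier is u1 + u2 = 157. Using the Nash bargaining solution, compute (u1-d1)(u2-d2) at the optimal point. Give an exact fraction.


Step 1: The Nash solution splits surplus symmetrically above the disagreement point
Step 2: u1 = (total + d1 - d2)/2 = (157 + 19 - 8)/2 = 84
Step 3: u2 = (total - d1 + d2)/2 = (157 - 19 + 8)/2 = 73
Step 4: Nash product = (84 - 19) * (73 - 8)
Step 5: = 65 * 65 = 4225

4225


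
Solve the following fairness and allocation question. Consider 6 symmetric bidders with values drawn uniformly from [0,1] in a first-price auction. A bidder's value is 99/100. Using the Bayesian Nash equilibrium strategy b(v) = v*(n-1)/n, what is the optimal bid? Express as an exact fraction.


Step 1: The symmetric BNE bidding function is b(v) = v * (n-1) / n
Step 2: Substitute v = 99/100 and n = 6
Step 3: b = 99/100 * 5/6
Step 4: b = 33/40

33/40


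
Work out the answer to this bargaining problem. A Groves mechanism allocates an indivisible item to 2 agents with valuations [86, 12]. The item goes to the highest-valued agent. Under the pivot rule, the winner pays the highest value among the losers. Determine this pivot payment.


Step 1: The efficient winner is agent 0 with value 86
Step 2: Other agents' values: [12]
Step 3: Pivot payment = max(others) = 12
Step 4: The winner pays 12

12


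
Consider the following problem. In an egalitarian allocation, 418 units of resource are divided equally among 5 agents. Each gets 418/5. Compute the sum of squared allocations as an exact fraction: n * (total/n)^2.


Step 1: Each agent's share = 418/5
Step 2: Square of each share = (418/5)^2 = 174724/25
Step 3: Sum of squares = 5 * 174724/25 = 174724/5

174724/5


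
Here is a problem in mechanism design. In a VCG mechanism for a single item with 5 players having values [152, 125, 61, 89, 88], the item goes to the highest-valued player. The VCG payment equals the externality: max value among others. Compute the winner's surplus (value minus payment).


Step 1: The winner is the agent with the highest value: agent 0 with value 152
Step 2: Values of other agents: [125, 61, 89, 88]
Step 3: VCG payment = max of others' values = 125
Step 4: Surplus = 152 - 125 = 27

27


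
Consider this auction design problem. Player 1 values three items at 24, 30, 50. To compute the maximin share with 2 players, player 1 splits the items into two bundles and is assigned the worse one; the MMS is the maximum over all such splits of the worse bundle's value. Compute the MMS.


Step 1: Item values = 24, 30, 50
Step 2: Enumerate all 2-bundle partitions and take the smaller bundle:
  Partition 1: {24} vs {30,50} -> bundles 24, 80; min = 24
  Partition 2: {30} vs {24,50} -> bundles 30, 74; min = 30
  Partition 3: {50} vs {24,30} -> bundles 50, 54; min = 50
Step 3: MMS = max(24, 30, 50) = 50

50


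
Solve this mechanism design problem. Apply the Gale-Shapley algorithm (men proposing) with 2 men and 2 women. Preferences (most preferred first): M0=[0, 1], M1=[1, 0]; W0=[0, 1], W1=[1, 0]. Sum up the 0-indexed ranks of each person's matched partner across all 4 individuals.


Step 1: Run Gale-Shapley (men propose, women hold best offer):
  M0 proposes to W0; she accepts
  M1 proposes to W1; she accepts
Step 2: Final matching: W0-M0, W1-M1
Step 3: 0-indexed ranks (man's rank of his match, then woman's): 0 + 0 + 0 + 0
Step 4: Total rank sum = 0

0


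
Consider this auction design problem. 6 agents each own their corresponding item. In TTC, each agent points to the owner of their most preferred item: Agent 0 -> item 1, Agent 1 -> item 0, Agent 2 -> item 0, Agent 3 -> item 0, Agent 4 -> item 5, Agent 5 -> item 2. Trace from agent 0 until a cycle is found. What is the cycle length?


Step 1: Trace the pointer graph from agent 0: 0 -> 1 -> 0
Step 2: A cycle is detected when we revisit agent 0
Step 3: The cycle is: 0 -> 1 -> 0
Step 4: Cycle length = 2

2


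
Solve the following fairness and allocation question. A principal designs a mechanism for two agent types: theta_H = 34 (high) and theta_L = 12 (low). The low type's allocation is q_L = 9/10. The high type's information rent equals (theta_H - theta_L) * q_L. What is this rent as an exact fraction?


Step 1: theta_H - theta_L = 34 - 12 = 22
Step 2: Information rent = (theta_H - theta_L) * q_L
Step 3: = 22 * 9/10
Step 4: = 99/5

99/5


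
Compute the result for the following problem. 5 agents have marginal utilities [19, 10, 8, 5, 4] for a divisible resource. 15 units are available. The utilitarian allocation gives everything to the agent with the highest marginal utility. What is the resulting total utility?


Step 1: The marginal utilities are [19, 10, 8, 5, 4]
Step 2: The highest marginal utility is 19
Step 3: All 15 units go to that agent
Step 4: Total utility = 19 * 15 = 285

285


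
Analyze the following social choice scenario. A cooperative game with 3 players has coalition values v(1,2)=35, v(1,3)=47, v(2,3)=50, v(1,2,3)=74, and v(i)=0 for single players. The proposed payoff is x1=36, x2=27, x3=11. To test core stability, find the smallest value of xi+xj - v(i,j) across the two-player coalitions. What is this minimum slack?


Step 1: Slack for coalition (1,2): x1+x2 - v12 = 63 - 35 = 28
Step 2: Slack for coalition (1,3): x1+x3 - v13 = 47 - 47 = 0
Step 3: Slack for coalition (2,3): x2+x3 - v23 = 38 - 50 = -12
Step 4: Minimum slack = min(28, 0, -12) = -12, attained by (2,3); coalition (2,3) can block (slack < 0), so the allocation is not in the core

-12


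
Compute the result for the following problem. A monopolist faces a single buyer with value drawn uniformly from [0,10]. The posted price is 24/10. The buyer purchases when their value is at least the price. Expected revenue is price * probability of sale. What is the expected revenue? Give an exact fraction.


Step 1: Posted price r = 12/5, value support [0,10]
Step 2: P(v >= r) = (10 - 12/5)/10 = 19/25
Step 3: Expected revenue = r * P(v >= r) = 12/5 * 19/25
Step 4: Revenue = 228/125

228/125


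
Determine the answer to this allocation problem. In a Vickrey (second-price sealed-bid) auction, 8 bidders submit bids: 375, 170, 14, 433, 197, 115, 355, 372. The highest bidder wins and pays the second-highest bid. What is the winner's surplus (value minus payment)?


Step 1: Sort bids in descending order: 433, 375, 372, 355, 197, 170, 115, 14
Step 2: The winning bid is the highest: 433
Step 3: The payment equals the second-highest bid: 375
Step 4: Surplus = winner's bid - payment = 433 - 375 = 58

58


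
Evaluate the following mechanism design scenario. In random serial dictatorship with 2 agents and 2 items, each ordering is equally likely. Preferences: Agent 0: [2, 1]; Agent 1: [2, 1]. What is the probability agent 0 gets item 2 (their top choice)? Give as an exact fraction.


Step 1: Agent 0 wants item 2
Step 2: There are 2 possible orderings of agents
Step 3: In 1 orderings, agent 0 gets item 2
Step 4: Probability = 1/2

1/2


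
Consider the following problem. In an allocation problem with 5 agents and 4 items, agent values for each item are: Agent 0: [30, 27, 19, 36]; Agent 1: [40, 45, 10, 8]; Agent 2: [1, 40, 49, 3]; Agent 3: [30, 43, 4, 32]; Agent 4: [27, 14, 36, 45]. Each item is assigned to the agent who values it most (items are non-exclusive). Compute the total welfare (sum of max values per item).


Step 1: For each item, find the maximum value among all agents.
Step 2: Item 0 -> Agent 1 (value 40)
Step 3: Item 1 -> Agent 1 (value 45)
Step 4: Item 2 -> Agent 2 (value 49)
Step 5: Item 3 -> Agent 4 (value 45)
Step 6: Total welfare = 40 + 45 + 49 + 45 = 179

179


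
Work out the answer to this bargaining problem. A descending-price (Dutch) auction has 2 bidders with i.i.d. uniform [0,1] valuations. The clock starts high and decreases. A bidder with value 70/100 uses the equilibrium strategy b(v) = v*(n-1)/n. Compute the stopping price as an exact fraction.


Step 1: Dutch auctions are strategically equivalent to first-price auctions
Step 2: The equilibrium bid is b(v) = v*(n-1)/n
Step 3: b = 7/10 * 1/2
Step 4: b = 7/20

7/20


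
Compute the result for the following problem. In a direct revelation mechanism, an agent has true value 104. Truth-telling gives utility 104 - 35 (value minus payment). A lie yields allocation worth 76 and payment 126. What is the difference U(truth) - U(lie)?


Step 1: U(truth) = value - payment = 104 - 35 = 69
Step 2: U(lie) = allocation - payment = 76 - 126 = -50
Step 3: IC gap = 69 - (-50) = 119

119


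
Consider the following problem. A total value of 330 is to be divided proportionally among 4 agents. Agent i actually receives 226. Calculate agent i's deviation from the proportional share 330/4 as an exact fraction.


Step 1: Proportional share = 330/4 = 165/2
Step 2: Agent's actual allocation = 226
Step 3: Excess = 226 - 165/2 = 287/2

287/2


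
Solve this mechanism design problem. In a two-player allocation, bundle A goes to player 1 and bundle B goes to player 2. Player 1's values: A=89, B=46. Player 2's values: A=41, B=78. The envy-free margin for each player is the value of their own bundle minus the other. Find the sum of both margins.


Step 1: Player 1's margin = v1(A) - v1(B) = 89 - 46 = 43
Step 2: Player 2's margin = v2(B) - v2(A) = 78 - 41 = 37
Step 3: Total margin = 43 + 37 = 80

80


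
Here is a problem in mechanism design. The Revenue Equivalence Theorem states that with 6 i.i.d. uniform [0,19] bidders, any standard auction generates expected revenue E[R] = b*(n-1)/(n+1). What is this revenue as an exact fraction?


Step 1: By Revenue Equivalence, expected revenue = b*(n-1)/(n+1)
Step 2: Substituting n = 6, b = 19
Step 3: Revenue = 19*(6-1)/(6+1) = 19*5/7
Step 4: Revenue = 95/7

95/7


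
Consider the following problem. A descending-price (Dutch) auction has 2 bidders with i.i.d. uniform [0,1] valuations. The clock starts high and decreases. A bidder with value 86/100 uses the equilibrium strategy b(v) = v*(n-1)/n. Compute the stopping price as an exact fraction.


Step 1: Dutch auctions are strategically equivalent to first-price auctions
Step 2: The equilibrium bid is b(v) = v*(n-1)/n
Step 3: b = 43/50 * 1/2
Step 4: b = 43/100

43/100


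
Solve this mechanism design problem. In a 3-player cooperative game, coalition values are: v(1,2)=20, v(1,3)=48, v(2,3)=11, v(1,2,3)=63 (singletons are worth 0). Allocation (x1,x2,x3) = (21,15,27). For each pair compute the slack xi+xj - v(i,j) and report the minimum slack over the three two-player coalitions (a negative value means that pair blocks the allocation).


Step 1: Slack for coalition (1,2): x1+x2 - v12 = 36 - 20 = 16
Step 2: Slack for coalition (1,3): x1+x3 - v13 = 48 - 48 = 0
Step 3: Slack for coalition (2,3): x2+x3 - v23 = 42 - 11 = 31
Step 4: Minimum slack = min(16, 0, 31) = 0, attained by (1,3); no pair can gain by deviating, so the allocation is in the core

0


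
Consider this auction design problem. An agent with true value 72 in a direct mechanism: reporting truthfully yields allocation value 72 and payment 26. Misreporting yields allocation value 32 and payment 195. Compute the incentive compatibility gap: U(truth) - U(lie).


Step 1: U(truth) = value - payment = 72 - 26 = 46
Step 2: U(lie) = allocation - payment = 32 - 195 = -163
Step 3: IC gap = 46 - (-163) = 209

209


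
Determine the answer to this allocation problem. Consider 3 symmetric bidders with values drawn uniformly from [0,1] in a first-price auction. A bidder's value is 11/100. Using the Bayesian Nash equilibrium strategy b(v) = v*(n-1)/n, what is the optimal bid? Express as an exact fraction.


Step 1: The symmetric BNE bidding function is b(v) = v * (n-1) / n
Step 2: Substitute v = 11/100 and n = 3
Step 3: b = 11/100 * 2/3
Step 4: b = 11/150

11/150


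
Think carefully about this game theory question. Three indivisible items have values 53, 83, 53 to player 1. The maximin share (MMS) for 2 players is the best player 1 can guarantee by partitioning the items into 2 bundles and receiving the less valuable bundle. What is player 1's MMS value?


Step 1: Item values = 53, 83, 53
Step 2: Enumerate all 2-bundle partitions and take the smaller bundle:
  Partition 1: {53} vs {83,53} -> bundles 53, 136; min = 53
  Partition 2: {83} vs {53,53} -> bundles 83, 106; min = 83
  Partition 3: {53} vs {53,83} -> bundles 53, 136; min = 53
Step 3: MMS = max(53, 83, 53) = 83

83


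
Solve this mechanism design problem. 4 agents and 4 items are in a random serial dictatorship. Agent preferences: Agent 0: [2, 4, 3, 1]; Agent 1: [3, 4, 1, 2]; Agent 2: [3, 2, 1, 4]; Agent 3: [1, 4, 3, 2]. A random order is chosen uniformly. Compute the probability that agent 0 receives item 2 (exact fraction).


Step 1: Agent 0 wants item 2
Step 2: There are 24 possible orderings of agents
Step 3: In 20 orderings, agent 0 gets item 2
Step 4: Probability = 20/24 = 5/6

5/6
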